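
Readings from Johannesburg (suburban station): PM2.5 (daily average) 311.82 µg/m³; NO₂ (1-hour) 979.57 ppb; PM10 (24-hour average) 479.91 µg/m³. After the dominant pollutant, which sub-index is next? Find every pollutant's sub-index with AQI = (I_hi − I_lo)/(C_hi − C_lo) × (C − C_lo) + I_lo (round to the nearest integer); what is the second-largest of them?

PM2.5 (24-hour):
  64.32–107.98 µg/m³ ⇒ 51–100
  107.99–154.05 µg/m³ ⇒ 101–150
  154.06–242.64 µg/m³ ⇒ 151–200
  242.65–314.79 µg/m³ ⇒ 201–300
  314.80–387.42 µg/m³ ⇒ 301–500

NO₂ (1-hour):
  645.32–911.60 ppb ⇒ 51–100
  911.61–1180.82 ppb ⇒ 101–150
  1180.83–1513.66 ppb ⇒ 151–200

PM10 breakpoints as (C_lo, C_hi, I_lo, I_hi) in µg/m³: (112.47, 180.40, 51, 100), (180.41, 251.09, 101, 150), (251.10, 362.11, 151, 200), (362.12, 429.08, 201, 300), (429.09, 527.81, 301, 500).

296

PM2.5: row 242.65–314.79 (AQI 201–300). (300−201)·(311.82−242.65)/(314.79−242.65) + 201 = 99·69.17/72.14 + 201 ≈ 295.92 → 296.
NO₂: row 911.61–1180.82 (AQI 101–150). (150−101)·(979.57−911.61)/(1180.82−911.61) + 101 = 49·67.96/269.21 + 101 ≈ 113.37 → 113.
PM10 479.91: bracket 429.09–527.81 → index 301–500; slope 199/98.72, offset 50.82.
AQI = 301 + 199/98.72·50.82 ≈ 403.44 ⇒ 403.
Sub-indices: PM2.5→296, NO₂→113, PM10→403. Ranked high→low: 403, 296, 113. Second-highest sub-index = 296.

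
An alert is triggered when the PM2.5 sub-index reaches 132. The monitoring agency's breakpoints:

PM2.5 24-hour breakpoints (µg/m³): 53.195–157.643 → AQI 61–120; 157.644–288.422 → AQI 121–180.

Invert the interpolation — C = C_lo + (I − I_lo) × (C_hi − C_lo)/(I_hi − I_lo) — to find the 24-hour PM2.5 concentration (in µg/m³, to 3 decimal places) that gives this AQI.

AQI 132 lies in the 121–180 band, which corresponds to 157.644–288.422 µg/m³.
C = 157.644 + (132−121)×(288.422−157.644)/(180−121) = 157.644 + 11×130.778/59 ≈ 182.02634 µg/m³ → 182.026 µg/m³ to 3 dp.

182.026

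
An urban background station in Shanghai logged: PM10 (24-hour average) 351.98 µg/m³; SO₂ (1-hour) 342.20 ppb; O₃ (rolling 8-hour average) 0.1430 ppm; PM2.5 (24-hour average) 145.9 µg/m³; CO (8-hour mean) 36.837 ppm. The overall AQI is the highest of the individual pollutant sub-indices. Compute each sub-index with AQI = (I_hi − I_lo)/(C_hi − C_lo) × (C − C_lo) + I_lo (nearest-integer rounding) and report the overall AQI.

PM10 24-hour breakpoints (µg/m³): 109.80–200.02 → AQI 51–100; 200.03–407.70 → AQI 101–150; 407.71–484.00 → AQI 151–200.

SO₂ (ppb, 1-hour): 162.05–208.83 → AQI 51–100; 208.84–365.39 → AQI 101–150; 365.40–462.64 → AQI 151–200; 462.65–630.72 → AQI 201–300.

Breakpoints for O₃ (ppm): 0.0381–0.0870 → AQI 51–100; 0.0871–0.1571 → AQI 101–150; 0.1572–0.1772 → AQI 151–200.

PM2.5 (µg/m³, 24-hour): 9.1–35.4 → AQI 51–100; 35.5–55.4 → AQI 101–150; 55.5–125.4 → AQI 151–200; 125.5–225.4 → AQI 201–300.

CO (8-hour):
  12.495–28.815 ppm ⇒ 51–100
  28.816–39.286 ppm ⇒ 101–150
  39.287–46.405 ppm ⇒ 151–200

PM10 351.98: bracket 200.03–407.70 → index 101–150; slope 49/207.67, offset 151.95.
AQI = 101 + 49/207.67·151.95 ≈ 136.85 ⇒ 137.
SO₂: row 208.84–365.39 (AQI 101–150). (150−101)·(342.20−208.84)/(365.39−208.84) + 101 = 49·133.36/156.55 + 101 ≈ 142.74 → 143.
O₃: row 0.0871–0.1571 (AQI 101–150). (150−101)·(0.1430−0.0871)/(0.1571−0.0871) + 101 = 49·0.0559/0.0700 + 101 ≈ 140.13 → 140.
PM2.5 145.9: bracket 125.5–225.4 → index 201–300; slope 99/99.9, offset 20.4.
AQI = 201 + 99/99.9·20.4 ≈ 221.22 ⇒ 221.
CO: row 28.816–39.286 (AQI 101–150). (150−101)·(36.837−28.816)/(39.286−28.816) + 101 = 49·8.021/10.470 + 101 ≈ 138.54 → 139.
Sub-indices: PM10→137, SO₂→143, O₃→140, PM2.5→221, CO→139. Overall AQI = max = 221; dominant pollutant is PM2.5.

221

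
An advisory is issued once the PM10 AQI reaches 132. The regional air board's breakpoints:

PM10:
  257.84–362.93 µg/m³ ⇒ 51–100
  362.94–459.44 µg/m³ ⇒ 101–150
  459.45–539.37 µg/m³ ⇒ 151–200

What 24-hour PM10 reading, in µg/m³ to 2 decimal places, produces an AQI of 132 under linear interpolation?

AQI 132 lies in the 101–150 band, which corresponds to 362.94–459.44 µg/m³.
C = 362.94 + (132−101)×(459.44−362.94)/(150−101) = 362.94 + 31×96.50/49 ≈ 423.9910 µg/m³ → 423.99 µg/m³ to 2 dp.

423.99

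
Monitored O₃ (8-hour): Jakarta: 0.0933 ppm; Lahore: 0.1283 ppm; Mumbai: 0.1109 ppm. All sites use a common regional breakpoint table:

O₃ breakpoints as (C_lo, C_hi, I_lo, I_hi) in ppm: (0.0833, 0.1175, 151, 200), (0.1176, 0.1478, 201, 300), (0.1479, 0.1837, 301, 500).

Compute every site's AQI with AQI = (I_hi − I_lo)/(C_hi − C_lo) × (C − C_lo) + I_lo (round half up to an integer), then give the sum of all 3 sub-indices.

592

Jakarta: row 0.0833–0.1175 (AQI 151–200). (200−151)·(0.0933−0.0833)/(0.1175−0.0833) + 151 = 49·0.0100/0.0342 + 151 ≈ 165.33 → 165.
Lahore: row 0.1176–0.1478 (AQI 201–300). (300−201)·(0.1283−0.1176)/(0.1478−0.1176) + 201 = 99·0.0107/0.0302 + 201 ≈ 236.08 → 236.
Mumbai: 0.1109 ∈ [0.0833, 0.1175] ↔ index [151, 200].
151 + (0.1109−0.0833)·(200−151)/(0.1175−0.0833) = 151 + 0.0276·49/0.0342 ≈ 190.54, so AQI = 191.
AQIs: Jakarta=165, Lahore=236, Mumbai=191. Sum = 165 + 236 + 191 = 592.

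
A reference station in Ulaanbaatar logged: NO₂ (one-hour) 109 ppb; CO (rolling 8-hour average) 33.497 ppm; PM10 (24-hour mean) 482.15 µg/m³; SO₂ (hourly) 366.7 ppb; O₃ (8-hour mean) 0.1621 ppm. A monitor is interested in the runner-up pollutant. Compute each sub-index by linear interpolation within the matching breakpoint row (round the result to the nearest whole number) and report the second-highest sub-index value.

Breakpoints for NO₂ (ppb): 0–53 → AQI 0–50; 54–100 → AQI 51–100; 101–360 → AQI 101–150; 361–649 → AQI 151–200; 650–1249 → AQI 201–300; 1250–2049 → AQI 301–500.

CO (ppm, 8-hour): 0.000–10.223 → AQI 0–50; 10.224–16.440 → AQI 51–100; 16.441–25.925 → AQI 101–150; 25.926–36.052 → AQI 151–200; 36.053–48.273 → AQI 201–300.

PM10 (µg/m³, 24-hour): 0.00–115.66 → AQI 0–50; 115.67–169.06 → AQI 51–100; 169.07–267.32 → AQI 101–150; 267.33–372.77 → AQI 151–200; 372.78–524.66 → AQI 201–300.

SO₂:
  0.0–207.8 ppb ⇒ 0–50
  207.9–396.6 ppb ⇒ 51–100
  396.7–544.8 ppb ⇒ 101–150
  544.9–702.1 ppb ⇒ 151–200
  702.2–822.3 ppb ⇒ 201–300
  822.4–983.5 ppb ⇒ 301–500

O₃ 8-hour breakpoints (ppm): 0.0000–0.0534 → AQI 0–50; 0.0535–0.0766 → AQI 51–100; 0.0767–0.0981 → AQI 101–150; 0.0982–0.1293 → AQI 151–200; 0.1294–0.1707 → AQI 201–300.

272

NO₂: 109 lies in 101–360, so I_lo=101, I_hi=150, C_lo=101, C_hi=360.
(150−101)/(360−101) × (109−101) + 101 = 49/259 × 8 + 101 ≈ 102.51 → 103.
CO 33.497: bracket 25.926–36.052 → index 151–200; slope 49/10.126, offset 7.571.
AQI = 151 + 49/10.126·7.571 ≈ 187.64 ⇒ 188.
PM10: row 372.78–524.66 (AQI 201–300). (300−201)·(482.15−372.78)/(524.66−372.78) + 201 = 99·109.37/151.88 + 201 ≈ 272.29 → 272.
SO₂: 366.7 lies in 207.9–396.6, so I_lo=51, I_hi=100, C_lo=207.9, C_hi=396.6.
(100−51)/(396.6−207.9) × (366.7−207.9) + 51 = 49/188.7 × 158.8 + 51 ≈ 92.24 → 92.
O₃ 0.1621: bracket 0.1294–0.1707 → index 201–300; slope 99/0.0413, offset 0.0327.
AQI = 201 + 99/0.0413·0.0327 ≈ 279.38 ⇒ 279.
Sub-indices: NO₂→103, CO→188, PM10→272, SO₂→92, O₃→279. Ranked high→low: 279, 272, 188, 103, 92. Second-highest sub-index = 272.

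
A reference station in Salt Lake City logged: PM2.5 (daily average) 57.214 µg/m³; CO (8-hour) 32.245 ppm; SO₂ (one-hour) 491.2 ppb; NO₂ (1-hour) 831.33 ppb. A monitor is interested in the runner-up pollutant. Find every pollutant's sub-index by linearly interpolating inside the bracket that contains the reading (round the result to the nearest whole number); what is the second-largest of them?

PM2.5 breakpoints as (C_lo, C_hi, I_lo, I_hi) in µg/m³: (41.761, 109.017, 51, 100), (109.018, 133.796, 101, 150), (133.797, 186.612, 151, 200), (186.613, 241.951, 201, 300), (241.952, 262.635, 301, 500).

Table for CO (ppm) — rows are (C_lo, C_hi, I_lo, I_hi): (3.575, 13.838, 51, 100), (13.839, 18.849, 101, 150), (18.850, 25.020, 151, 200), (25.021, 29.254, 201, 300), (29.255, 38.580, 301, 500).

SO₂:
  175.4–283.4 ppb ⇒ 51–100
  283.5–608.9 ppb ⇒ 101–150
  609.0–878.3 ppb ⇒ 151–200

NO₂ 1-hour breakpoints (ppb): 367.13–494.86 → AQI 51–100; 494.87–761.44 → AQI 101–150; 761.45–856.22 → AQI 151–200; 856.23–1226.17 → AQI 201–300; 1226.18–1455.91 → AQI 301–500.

187

PM2.5: row 41.761–109.017 (AQI 51–100). (100−51)·(57.214−41.761)/(109.017−41.761) + 51 = 49·15.453/67.256 + 51 ≈ 62.26 → 62.
CO: 32.245 lies in 29.255–38.580, so I_lo=301, I_hi=500, C_lo=29.255, C_hi=38.580.
(500−301)/(38.580−29.255) × (32.245−29.255) + 301 = 199/9.325 × 2.990 + 301 ≈ 364.81 → 365.
SO₂: 491.2 lies in 283.5–608.9, so I_lo=101, I_hi=150, C_lo=283.5, C_hi=608.9.
(150−101)/(608.9−283.5) × (491.2−283.5) + 101 = 49/325.4 × 207.7 + 101 ≈ 132.28 → 132.
NO₂: 831.33 lies in 761.45–856.22, so I_lo=151, I_hi=200, C_lo=761.45, C_hi=856.22.
(200−151)/(856.22−761.45) × (831.33−761.45) + 151 = 49/94.77 × 69.88 + 151 ≈ 187.13 → 187.
Sub-indices: PM2.5→62, CO→365, SO₂→132, NO₂→187. Ranked high→low: 365, 187, 132, 62. Second-highest sub-index = 187.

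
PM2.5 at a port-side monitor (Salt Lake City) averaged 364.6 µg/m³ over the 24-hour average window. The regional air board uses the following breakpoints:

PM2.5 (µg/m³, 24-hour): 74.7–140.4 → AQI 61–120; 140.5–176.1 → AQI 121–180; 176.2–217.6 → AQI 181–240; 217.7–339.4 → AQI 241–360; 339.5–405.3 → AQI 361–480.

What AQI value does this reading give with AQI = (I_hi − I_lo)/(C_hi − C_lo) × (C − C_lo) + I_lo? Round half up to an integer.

406

PM2.5: 364.6 lies in 339.5–405.3, so I_lo=361, I_hi=480, C_lo=339.5, C_hi=405.3.
(480−361)/(405.3−339.5) × (364.6−339.5) + 361 = 119/65.8 × 25.1 + 361 ≈ 406.39 → 406.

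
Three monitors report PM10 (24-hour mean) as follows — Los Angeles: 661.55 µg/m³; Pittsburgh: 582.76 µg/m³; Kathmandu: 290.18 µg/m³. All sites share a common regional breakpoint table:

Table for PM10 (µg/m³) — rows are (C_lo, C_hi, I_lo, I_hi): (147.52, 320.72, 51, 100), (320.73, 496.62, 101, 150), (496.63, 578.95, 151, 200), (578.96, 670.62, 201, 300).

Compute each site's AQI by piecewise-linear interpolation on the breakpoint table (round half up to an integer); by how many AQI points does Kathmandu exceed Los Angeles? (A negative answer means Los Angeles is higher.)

-199

Los Angeles: 661.55 ∈ [578.96, 670.62] ↔ index [201, 300].
201 + (661.55−578.96)·(300−201)/(670.62−578.96) = 201 + 82.59·99/91.66 ≈ 290.20, so AQI = 290.
Pittsburgh: row 578.96–670.62 (AQI 201–300). (300−201)·(582.76−578.96)/(670.62−578.96) + 201 = 99·3.80/91.66 + 201 ≈ 205.10 → 205.
Kathmandu: 290.18 ∈ [147.52, 320.72] ↔ index [51, 100].
51 + (290.18−147.52)·(100−51)/(320.72−147.52) = 51 + 142.66·49/173.20 ≈ 91.36, so AQI = 91.
AQIs: Los Angeles=290, Pittsburgh=205, Kathmandu=91. Kathmandu (91) − Los Angeles (290) = -199.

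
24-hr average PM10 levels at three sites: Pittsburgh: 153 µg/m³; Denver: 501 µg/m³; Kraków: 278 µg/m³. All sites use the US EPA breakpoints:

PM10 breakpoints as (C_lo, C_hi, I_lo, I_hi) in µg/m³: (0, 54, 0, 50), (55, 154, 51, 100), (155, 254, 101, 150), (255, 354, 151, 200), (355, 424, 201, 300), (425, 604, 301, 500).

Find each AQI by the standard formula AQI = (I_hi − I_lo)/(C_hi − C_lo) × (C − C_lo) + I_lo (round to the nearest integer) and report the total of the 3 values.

Pittsburgh: row 55–154 (AQI 51–100). (100−51)·(153−55)/(154−55) + 51 = 49·98/99 + 51 ≈ 99.51 → 100.
Denver: 501 lies in 425–604, so I_lo=301, I_hi=500, C_lo=425, C_hi=604.
(500−301)/(604−425) × (501−425) + 301 = 199/179 × 76 + 301 ≈ 385.49 → 385.
Kraków: row 255–354 (AQI 151–200). (200−151)·(278−255)/(354−255) + 151 = 49·23/99 + 151 ≈ 162.38 → 162.
AQIs: Pittsburgh=100, Denver=385, Kraków=162. Sum = 100 + 385 + 162 = 647.

647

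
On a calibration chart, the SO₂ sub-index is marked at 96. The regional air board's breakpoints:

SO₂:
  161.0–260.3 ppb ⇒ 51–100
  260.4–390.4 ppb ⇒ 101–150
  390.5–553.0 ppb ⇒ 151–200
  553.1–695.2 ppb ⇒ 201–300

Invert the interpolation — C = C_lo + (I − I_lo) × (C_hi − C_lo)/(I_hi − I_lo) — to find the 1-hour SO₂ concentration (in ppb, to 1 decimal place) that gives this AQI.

252.2

AQI 96 lies in the 51–100 band, which corresponds to 161.0–260.3 ppb.
C = 161.0 + (96−51)×(260.3−161.0)/(100−51) = 161.0 + 45×99.3/49 ≈ 252.194 ppb → 252.2 ppb to 1 dp.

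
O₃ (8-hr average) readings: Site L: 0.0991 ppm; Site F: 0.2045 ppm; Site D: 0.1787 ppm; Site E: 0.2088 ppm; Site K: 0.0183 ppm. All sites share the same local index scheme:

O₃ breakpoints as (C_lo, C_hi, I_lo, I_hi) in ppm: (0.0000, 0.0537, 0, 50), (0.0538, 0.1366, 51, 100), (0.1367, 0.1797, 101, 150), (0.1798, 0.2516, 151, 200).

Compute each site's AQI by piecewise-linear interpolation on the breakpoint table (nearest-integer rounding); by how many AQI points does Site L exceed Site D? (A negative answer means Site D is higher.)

Site L 0.0991: bracket 0.0538–0.1366 → index 51–100; slope 49/0.0828, offset 0.0453.
AQI = 51 + 49/0.0828·0.0453 ≈ 77.81 ⇒ 78.
Site F: 0.2045 ∈ [0.1798, 0.2516] ↔ index [151, 200].
151 + (0.2045−0.1798)·(200−151)/(0.2516−0.1798) = 151 + 0.0247·49/0.0718 ≈ 167.86, so AQI = 168.
Site D: row 0.1367–0.1797 (AQI 101–150). (150−101)·(0.1787−0.1367)/(0.1797−0.1367) + 101 = 49·0.0420/0.0430 + 101 ≈ 148.86 → 149.
Site E 0.2088: bracket 0.1798–0.2516 → index 151–200; slope 49/0.0718, offset 0.0290.
AQI = 151 + 49/0.0718·0.0290 ≈ 170.79 ⇒ 171.
Site K: 0.0183 ∈ [0.0000, 0.0537] ↔ index [0, 50].
0 + (0.0183−0.0000)·(50−0)/(0.0537−0.0000) = 0 + 0.0183·50/0.0537 ≈ 17.04, so AQI = 17.
AQIs: Site L=78, Site F=168, Site D=149, Site E=171, Site K=17. Site L (78) − Site D (149) = -71.

-71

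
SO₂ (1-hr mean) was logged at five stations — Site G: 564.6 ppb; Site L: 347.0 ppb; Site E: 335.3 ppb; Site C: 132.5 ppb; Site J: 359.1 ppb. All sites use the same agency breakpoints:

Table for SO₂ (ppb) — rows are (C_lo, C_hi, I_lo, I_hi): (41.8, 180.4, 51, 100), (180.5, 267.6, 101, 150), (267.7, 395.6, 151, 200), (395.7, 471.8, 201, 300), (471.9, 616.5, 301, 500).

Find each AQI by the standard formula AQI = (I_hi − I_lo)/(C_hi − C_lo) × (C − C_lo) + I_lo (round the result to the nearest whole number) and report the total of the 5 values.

1056

Site G: row 471.9–616.5 (AQI 301–500). (500−301)·(564.6−471.9)/(616.5−471.9) + 301 = 199·92.7/144.6 + 301 ≈ 428.57 → 429.
Site L: 347.0 ∈ [267.7, 395.6] ↔ index [151, 200].
151 + (347.0−267.7)·(200−151)/(395.6−267.7) = 151 + 79.3·49/127.9 ≈ 181.38, so AQI = 181.
Site E: 335.3 ∈ [267.7, 395.6] ↔ index [151, 200].
151 + (335.3−267.7)·(200−151)/(395.6−267.7) = 151 + 67.6·49/127.9 ≈ 176.90, so AQI = 177.
Site C: row 41.8–180.4 (AQI 51–100). (100−51)·(132.5−41.8)/(180.4−41.8) + 51 = 49·90.7/138.6 + 51 ≈ 83.07 → 83.
Site J: 359.1 lies in 267.7–395.6, so I_lo=151, I_hi=200, C_lo=267.7, C_hi=395.6.
(200−151)/(395.6−267.7) × (359.1−267.7) + 151 = 49/127.9 × 91.4 + 151 ≈ 186.02 → 186.
AQIs: Site G=429, Site L=181, Site E=177, Site C=83, Site J=186. Sum = 429 + 181 + 177 + 83 + 186 = 1056.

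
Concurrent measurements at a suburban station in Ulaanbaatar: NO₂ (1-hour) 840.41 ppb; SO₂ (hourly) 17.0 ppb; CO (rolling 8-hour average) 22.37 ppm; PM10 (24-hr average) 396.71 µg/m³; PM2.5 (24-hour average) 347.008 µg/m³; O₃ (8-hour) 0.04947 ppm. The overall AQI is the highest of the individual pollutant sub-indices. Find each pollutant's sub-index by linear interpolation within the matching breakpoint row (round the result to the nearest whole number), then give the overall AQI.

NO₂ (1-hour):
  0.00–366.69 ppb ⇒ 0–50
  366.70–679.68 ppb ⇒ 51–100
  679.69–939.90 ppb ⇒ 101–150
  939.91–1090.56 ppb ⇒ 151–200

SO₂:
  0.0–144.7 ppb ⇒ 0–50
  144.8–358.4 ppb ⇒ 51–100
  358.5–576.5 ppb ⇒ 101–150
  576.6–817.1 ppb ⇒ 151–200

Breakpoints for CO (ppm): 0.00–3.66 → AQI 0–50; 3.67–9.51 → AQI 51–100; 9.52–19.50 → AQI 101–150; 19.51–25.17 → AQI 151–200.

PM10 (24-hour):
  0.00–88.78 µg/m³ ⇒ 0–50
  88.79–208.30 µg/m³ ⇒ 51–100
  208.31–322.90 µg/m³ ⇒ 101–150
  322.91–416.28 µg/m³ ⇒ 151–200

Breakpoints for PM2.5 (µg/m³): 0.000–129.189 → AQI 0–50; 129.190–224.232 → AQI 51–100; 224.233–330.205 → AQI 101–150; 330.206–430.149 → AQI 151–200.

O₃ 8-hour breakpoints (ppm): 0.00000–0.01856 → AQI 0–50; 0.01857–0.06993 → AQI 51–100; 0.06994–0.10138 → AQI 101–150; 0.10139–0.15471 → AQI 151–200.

190

NO₂: row 679.69–939.90 (AQI 101–150). (150−101)·(840.41−679.69)/(939.90−679.69) + 101 = 49·160.72/260.21 + 101 ≈ 131.27 → 131.
SO₂: 17.0 ∈ [0.0, 144.7] ↔ index [0, 50].
0 + (17.0−0.0)·(50−0)/(144.7−0.0) = 0 + 17.0·50/144.7 ≈ 5.87, so AQI = 6.
CO: 22.37 lies in 19.51–25.17, so I_lo=151, I_hi=200, C_lo=19.51, C_hi=25.17.
(200−151)/(25.17−19.51) × (22.37−19.51) + 151 = 49/5.66 × 2.86 + 151 ≈ 175.76 → 176.
PM10: 396.71 ∈ [322.91, 416.28] ↔ index [151, 200].
151 + (396.71−322.91)·(200−151)/(416.28−322.91) = 151 + 73.80·49/93.37 ≈ 189.73, so AQI = 190.
PM2.5 347.008: bracket 330.206–430.149 → index 151–200; slope 49/99.943, offset 16.802.
AQI = 151 + 49/99.943·16.802 ≈ 159.24 ⇒ 159.
O₃: 0.04947 ∈ [0.01857, 0.06993] ↔ index [51, 100].
51 + (0.04947−0.01857)·(100−51)/(0.06993−0.01857) = 51 + 0.03090·49/0.05136 ≈ 80.48, so AQI = 80.
Sub-indices: NO₂→131, SO₂→6, CO→176, PM10→190, PM2.5→159, O₃→80. Overall AQI = max = 190; dominant pollutant is PM10.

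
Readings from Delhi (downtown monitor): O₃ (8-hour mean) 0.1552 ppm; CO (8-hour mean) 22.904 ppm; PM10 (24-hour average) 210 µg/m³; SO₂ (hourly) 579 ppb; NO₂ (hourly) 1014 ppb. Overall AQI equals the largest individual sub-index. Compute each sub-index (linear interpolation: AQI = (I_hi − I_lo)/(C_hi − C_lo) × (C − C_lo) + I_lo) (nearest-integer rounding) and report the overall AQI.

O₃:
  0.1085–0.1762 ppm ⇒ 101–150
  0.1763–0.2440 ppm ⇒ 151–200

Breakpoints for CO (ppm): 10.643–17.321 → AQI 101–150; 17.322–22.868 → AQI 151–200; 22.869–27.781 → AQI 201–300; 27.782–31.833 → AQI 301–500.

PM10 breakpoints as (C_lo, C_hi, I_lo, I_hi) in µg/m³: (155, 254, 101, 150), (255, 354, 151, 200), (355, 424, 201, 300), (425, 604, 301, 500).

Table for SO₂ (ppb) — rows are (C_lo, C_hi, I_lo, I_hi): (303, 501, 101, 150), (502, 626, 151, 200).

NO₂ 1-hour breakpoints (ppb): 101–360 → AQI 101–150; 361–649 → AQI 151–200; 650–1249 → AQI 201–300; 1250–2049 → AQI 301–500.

O₃: 0.1552 ∈ [0.1085, 0.1762] ↔ index [101, 150].
101 + (0.1552−0.1085)·(150−101)/(0.1762−0.1085) = 101 + 0.0467·49/0.0677 ≈ 134.80, so AQI = 135.
CO: 22.904 ∈ [22.869, 27.781] ↔ index [201, 300].
201 + (22.904−22.869)·(300−201)/(27.781−22.869) = 201 + 0.035·99/4.912 ≈ 201.71, so AQI = 202.
PM10: 210 ∈ [155, 254] ↔ index [101, 150].
101 + (210−155)·(150−101)/(254−155) = 101 + 55·49/99 ≈ 128.22, so AQI = 128.
SO₂: 579 ∈ [502, 626] ↔ index [151, 200].
151 + (579−502)·(200−151)/(626−502) = 151 + 77·49/124 ≈ 181.43, so AQI = 181.
NO₂: row 650–1249 (AQI 201–300). (300−201)·(1014−650)/(1249−650) + 201 = 99·364/599 + 201 ≈ 261.16 → 261.
Sub-indices: O₃→135, CO→202, PM10→128, SO₂→181, NO₂→261. Overall AQI = max = 261; dominant pollutant is NO₂.

261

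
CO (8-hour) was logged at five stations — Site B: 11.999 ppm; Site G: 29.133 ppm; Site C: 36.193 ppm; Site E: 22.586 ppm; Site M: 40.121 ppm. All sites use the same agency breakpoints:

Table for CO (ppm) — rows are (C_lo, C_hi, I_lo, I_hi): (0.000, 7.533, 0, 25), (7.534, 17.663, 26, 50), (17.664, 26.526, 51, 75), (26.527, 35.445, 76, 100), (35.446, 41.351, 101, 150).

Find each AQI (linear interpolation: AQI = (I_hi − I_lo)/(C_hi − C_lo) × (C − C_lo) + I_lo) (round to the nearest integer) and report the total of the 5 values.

431

Site B: row 7.534–17.663 (AQI 26–50). (50−26)·(11.999−7.534)/(17.663−7.534) + 26 = 24·4.465/10.129 + 26 ≈ 36.58 → 37.
Site G: 29.133 lies in 26.527–35.445, so I_lo=76, I_hi=100, C_lo=26.527, C_hi=35.445.
(100−76)/(35.445−26.527) × (29.133−26.527) + 76 = 24/8.918 × 2.606 + 76 ≈ 83.01 → 83.
Site C 36.193: bracket 35.446–41.351 → index 101–150; slope 49/5.905, offset 0.747.
AQI = 101 + 49/5.905·0.747 ≈ 107.20 ⇒ 107.
Site E: row 17.664–26.526 (AQI 51–75). (75−51)·(22.586−17.664)/(26.526−17.664) + 51 = 24·4.922/8.862 + 51 ≈ 64.33 → 64.
Site M 40.121: bracket 35.446–41.351 → index 101–150; slope 49/5.905, offset 4.675.
AQI = 101 + 49/5.905·4.675 ≈ 139.79 ⇒ 140.
AQIs: Site B=37, Site G=83, Site C=107, Site E=64, Site M=140. Sum = 37 + 83 + 107 + 64 + 140 = 431.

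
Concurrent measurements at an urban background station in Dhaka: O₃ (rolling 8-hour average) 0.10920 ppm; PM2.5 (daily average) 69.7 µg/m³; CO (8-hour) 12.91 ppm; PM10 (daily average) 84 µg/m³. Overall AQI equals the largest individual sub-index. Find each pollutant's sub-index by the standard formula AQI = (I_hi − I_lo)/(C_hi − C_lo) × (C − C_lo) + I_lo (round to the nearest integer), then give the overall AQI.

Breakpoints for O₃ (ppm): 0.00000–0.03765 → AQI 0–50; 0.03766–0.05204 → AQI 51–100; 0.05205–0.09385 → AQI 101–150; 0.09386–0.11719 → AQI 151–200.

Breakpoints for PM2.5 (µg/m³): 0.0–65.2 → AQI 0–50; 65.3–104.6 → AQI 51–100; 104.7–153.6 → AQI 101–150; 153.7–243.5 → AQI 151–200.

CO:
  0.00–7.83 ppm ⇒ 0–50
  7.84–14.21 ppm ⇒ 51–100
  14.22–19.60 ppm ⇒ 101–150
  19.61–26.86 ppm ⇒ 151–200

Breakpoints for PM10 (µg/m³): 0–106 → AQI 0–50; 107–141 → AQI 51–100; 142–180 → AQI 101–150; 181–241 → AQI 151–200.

183

O₃: 0.10920 lies in 0.09386–0.11719, so I_lo=151, I_hi=200, C_lo=0.09386, C_hi=0.11719.
(200−151)/(0.11719−0.09386) × (0.10920−0.09386) + 151 = 49/0.02333 × 0.01534 + 151 ≈ 183.22 → 183.
PM2.5: 69.7 lies in 65.3–104.6, so I_lo=51, I_hi=100, C_lo=65.3, C_hi=104.6.
(100−51)/(104.6−65.3) × (69.7−65.3) + 51 = 49/39.3 × 4.4 + 51 ≈ 56.49 → 56.
CO: 12.91 ∈ [7.84, 14.21] ↔ index [51, 100].
51 + (12.91−7.84)·(100−51)/(14.21−7.84) = 51 + 5.07·49/6.37 ≈ 90.00, so AQI = 90.
PM10: row 0–106 (AQI 0–50). (50−0)·(84−0)/(106−0) + 0 = 50·84/106 + 0 ≈ 39.62 → 40.
Sub-indices: O₃→183, PM2.5→56, CO→90, PM10→40. Overall AQI = max = 183; dominant pollutant is O₃.
AQI 183: Unhealthy.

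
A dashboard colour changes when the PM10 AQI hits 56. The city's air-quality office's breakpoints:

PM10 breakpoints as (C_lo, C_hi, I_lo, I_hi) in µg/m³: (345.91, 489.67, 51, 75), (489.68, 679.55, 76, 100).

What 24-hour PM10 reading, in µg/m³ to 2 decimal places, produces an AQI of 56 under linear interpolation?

AQI 56 lies in the 51–75 band, which corresponds to 345.91–489.67 µg/m³.
C = 345.91 + (56−51)×(489.67−345.91)/(75−51) = 345.91 + 5×143.76/24 ≈ 375.8600 µg/m³ → 375.86 µg/m³ to 2 dp.

375.86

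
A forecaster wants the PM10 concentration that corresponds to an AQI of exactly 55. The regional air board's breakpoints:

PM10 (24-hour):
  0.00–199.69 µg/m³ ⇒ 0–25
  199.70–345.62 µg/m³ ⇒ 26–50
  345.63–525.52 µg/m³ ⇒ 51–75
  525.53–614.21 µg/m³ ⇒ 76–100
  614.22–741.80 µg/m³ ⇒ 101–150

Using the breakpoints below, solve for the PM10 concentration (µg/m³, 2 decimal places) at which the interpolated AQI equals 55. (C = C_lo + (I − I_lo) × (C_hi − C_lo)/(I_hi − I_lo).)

375.61

AQI 55 lies in the 51–75 band, which corresponds to 345.63–525.52 µg/m³.
C = 345.63 + (55−51)×(525.52−345.63)/(75−51) = 345.63 + 4×179.89/24 ≈ 375.6117 µg/m³ → 375.61 µg/m³ to 2 dp.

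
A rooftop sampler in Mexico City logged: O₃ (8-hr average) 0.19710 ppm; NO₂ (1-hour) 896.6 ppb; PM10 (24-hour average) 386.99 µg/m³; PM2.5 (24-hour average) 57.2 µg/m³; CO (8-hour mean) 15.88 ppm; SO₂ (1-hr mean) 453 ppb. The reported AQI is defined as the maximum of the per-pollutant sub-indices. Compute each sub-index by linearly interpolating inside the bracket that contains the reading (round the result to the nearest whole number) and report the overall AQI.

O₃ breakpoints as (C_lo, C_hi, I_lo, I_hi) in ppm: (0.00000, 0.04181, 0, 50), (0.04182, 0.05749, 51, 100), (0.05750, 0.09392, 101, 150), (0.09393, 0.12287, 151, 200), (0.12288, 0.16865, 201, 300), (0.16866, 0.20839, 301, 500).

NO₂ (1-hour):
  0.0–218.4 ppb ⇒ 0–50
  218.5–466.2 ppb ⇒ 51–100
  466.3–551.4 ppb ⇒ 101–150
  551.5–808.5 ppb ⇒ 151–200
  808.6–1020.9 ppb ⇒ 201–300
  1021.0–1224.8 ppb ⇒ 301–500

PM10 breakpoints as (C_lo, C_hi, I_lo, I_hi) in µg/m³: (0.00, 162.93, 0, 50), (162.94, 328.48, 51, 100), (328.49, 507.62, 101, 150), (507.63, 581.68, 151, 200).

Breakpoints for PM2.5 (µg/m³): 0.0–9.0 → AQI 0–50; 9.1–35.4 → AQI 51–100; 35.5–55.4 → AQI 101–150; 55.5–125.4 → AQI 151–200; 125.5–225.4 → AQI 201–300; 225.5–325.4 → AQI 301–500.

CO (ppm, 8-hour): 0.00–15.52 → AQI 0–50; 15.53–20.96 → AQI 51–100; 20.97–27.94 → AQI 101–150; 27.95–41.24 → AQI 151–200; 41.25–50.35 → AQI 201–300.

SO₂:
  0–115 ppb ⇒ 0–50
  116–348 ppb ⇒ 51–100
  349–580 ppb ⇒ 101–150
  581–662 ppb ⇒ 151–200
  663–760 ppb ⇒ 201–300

443

O₃: row 0.16866–0.20839 (AQI 301–500). (500−301)·(0.19710−0.16866)/(0.20839−0.16866) + 301 = 199·0.02844/0.03973 + 301 ≈ 443.45 → 443.
NO₂: 896.6 lies in 808.6–1020.9, so I_lo=201, I_hi=300, C_lo=808.6, C_hi=1020.9.
(300−201)/(1020.9−808.6) × (896.6−808.6) + 201 = 99/212.3 × 88.0 + 201 ≈ 242.04 → 242.
PM10: 386.99 ∈ [328.49, 507.62] ↔ index [101, 150].
101 + (386.99−328.49)·(150−101)/(507.62−328.49) = 101 + 58.50·49/179.13 ≈ 117.00, so AQI = 117.
PM2.5: row 55.5–125.4 (AQI 151–200). (200−151)·(57.2−55.5)/(125.4−55.5) + 151 = 49·1.7/69.9 + 151 ≈ 152.19 → 152.
CO: row 15.53–20.96 (AQI 51–100). (100−51)·(15.88−15.53)/(20.96−15.53) + 51 = 49·0.35/5.43 + 51 ≈ 54.16 → 54.
SO₂: 453 lies in 349–580, so I_lo=101, I_hi=150, C_lo=349, C_hi=580.
(150−101)/(580−349) × (453−349) + 101 = 49/231 × 104 + 101 ≈ 123.06 → 123.
Sub-indices: O₃→443, NO₂→242, PM10→117, PM2.5→152, CO→54, SO₂→123. Overall AQI = max = 443; dominant pollutant is O₃.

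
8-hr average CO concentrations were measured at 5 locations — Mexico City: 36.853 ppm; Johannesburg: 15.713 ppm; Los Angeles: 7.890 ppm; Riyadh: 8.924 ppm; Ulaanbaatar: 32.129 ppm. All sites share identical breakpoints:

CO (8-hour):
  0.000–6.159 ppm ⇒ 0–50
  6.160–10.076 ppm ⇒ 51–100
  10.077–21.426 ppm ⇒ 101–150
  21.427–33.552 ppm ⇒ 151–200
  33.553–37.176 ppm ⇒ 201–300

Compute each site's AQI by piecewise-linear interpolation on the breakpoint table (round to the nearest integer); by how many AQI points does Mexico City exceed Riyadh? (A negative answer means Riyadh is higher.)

Mexico City 36.853: bracket 33.553–37.176 → index 201–300; slope 99/3.623, offset 3.300.
AQI = 201 + 99/3.623·3.300 ≈ 291.17 ⇒ 291.
Johannesburg 15.713: bracket 10.077–21.426 → index 101–150; slope 49/11.349, offset 5.636.
AQI = 101 + 49/11.349·5.636 ≈ 125.33 ⇒ 125.
Los Angeles: 7.890 ∈ [6.160, 10.076] ↔ index [51, 100].
51 + (7.890−6.160)·(100−51)/(10.076−6.160) = 51 + 1.730·49/3.916 ≈ 72.65, so AQI = 73.
Riyadh: 8.924 lies in 6.160–10.076, so I_lo=51, I_hi=100, C_lo=6.160, C_hi=10.076.
(100−51)/(10.076−6.160) × (8.924−6.160) + 51 = 49/3.916 × 2.764 + 51 ≈ 85.59 → 86.
Ulaanbaatar: 32.129 lies in 21.427–33.552, so I_lo=151, I_hi=200, C_lo=21.427, C_hi=33.552.
(200−151)/(33.552−21.427) × (32.129−21.427) + 151 = 49/12.125 × 10.702 + 151 ≈ 194.25 → 194.
AQIs: Mexico City=291, Johannesburg=125, Los Angeles=73, Riyadh=86, Ulaanbaatar=194. Mexico City (291) − Riyadh (86) = 205.

205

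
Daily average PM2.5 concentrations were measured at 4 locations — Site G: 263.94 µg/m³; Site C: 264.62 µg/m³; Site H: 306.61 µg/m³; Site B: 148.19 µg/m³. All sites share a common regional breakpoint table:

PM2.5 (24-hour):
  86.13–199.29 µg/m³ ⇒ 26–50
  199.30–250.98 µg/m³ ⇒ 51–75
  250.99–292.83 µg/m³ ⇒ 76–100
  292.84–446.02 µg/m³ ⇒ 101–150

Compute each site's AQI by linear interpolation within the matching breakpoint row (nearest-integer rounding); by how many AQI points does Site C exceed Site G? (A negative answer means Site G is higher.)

Site G 263.94: bracket 250.99–292.83 → index 76–100; slope 24/41.84, offset 12.95.
AQI = 76 + 24/41.84·12.95 ≈ 83.43 ⇒ 83.
Site C: 264.62 ∈ [250.99, 292.83] ↔ index [76, 100].
76 + (264.62−250.99)·(100−76)/(292.83−250.99) = 76 + 13.63·24/41.84 ≈ 83.82, so AQI = 84.
Site H: 306.61 lies in 292.84–446.02, so I_lo=101, I_hi=150, C_lo=292.84, C_hi=446.02.
(150−101)/(446.02−292.84) × (306.61−292.84) + 101 = 49/153.18 × 13.77 + 101 ≈ 105.40 → 105.
Site B: row 86.13–199.29 (AQI 26–50). (50−26)·(148.19−86.13)/(199.29−86.13) + 26 = 24·62.06/113.16 + 26 ≈ 39.16 → 39.
AQIs: Site G=83, Site C=84, Site H=105, Site B=39. Site C (84) − Site G (83) = 1.

1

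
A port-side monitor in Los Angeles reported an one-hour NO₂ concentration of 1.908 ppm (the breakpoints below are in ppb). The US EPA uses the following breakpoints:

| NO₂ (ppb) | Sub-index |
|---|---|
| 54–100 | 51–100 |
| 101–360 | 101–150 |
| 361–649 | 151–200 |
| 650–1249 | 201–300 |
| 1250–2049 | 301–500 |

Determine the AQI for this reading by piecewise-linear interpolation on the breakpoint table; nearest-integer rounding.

Convert: 1.908 ppm = 1908 ppb.
NO₂: 1908 ∈ [1250, 2049] ↔ index [301, 500].
301 + (1908−1250)·(500−301)/(2049−1250) = 301 + 658·199/799 ≈ 464.88, so AQI = 465.

465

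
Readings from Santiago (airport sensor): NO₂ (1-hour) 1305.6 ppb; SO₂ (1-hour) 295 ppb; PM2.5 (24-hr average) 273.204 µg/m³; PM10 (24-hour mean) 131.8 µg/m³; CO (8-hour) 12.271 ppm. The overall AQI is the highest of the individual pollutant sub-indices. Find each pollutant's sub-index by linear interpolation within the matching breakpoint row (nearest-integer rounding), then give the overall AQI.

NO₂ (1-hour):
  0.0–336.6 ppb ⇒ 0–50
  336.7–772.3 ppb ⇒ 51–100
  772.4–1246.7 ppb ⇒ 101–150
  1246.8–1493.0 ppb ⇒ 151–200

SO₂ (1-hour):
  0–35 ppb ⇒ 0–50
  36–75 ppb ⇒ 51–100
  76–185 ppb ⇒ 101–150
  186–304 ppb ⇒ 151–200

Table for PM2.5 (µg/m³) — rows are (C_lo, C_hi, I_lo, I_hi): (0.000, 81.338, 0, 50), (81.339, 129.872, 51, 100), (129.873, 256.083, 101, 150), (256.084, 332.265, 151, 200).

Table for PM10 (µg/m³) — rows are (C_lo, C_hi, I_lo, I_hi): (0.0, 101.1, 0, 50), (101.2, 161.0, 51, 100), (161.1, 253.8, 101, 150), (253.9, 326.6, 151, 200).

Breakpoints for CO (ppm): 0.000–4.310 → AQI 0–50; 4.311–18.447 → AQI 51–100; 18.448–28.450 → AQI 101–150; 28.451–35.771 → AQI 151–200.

NO₂: row 1246.8–1493.0 (AQI 151–200). (200−151)·(1305.6−1246.8)/(1493.0−1246.8) + 151 = 49·58.8/246.2 + 151 ≈ 162.70 → 163.
SO₂: row 186–304 (AQI 151–200). (200−151)·(295−186)/(304−186) + 151 = 49·109/118 + 151 ≈ 196.26 → 196.
PM2.5: row 256.084–332.265 (AQI 151–200). (200−151)·(273.204−256.084)/(332.265−256.084) + 151 = 49·17.120/76.181 + 151 ≈ 162.01 → 162.
PM10: 131.8 ∈ [101.2, 161.0] ↔ index [51, 100].
51 + (131.8−101.2)·(100−51)/(161.0−101.2) = 51 + 30.6·49/59.8 ≈ 76.07, so AQI = 76.
CO: row 4.311–18.447 (AQI 51–100). (100−51)·(12.271−4.311)/(18.447−4.311) + 51 = 49·7.960/14.136 + 51 ≈ 78.59 → 79.
Sub-indices: NO₂→163, SO₂→196, PM2.5→162, PM10→76, CO→79. Overall AQI = max = 196; dominant pollutant is SO₂.
AQI 196: Unhealthy.

196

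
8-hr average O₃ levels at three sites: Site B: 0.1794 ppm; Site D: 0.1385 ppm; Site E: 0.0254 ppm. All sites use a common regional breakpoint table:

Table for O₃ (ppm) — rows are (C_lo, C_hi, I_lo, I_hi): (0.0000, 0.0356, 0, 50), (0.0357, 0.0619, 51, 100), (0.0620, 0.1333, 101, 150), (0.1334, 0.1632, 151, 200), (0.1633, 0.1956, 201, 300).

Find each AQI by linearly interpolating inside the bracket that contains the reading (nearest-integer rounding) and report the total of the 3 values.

445

Site B: row 0.1633–0.1956 (AQI 201–300). (300−201)·(0.1794−0.1633)/(0.1956−0.1633) + 201 = 99·0.0161/0.0323 + 201 ≈ 250.35 → 250.
Site D: 0.1385 lies in 0.1334–0.1632, so I_lo=151, I_hi=200, C_lo=0.1334, C_hi=0.1632.
(200−151)/(0.1632−0.1334) × (0.1385−0.1334) + 151 = 49/0.0298 × 0.0051 + 151 ≈ 159.39 → 159.
Site E 0.0254: bracket 0.0000–0.0356 → index 0–50; slope 50/0.0356, offset 0.0254.
AQI = 0 + 50/0.0356·0.0254 ≈ 35.67 ⇒ 36.
AQIs: Site B=250, Site D=159, Site E=36. Sum = 250 + 159 + 36 = 445.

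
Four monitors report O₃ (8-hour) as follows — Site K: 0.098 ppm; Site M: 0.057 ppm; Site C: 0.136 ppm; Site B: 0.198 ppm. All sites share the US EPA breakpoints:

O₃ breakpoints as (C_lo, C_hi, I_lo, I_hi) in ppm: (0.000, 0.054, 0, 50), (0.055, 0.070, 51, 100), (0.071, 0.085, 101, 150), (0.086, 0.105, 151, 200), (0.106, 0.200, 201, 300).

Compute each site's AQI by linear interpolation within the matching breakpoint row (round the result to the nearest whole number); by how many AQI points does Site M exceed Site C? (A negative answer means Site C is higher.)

Site K 0.098: bracket 0.086–0.105 → index 151–200; slope 49/0.019, offset 0.012.
AQI = 151 + 49/0.019·0.012 ≈ 181.95 ⇒ 182.
Site M: 0.057 ∈ [0.055, 0.070] ↔ index [51, 100].
51 + (0.057−0.055)·(100−51)/(0.070−0.055) = 51 + 0.002·49/0.015 ≈ 57.53, so AQI = 58.
Site C: row 0.106–0.200 (AQI 201–300). (300−201)·(0.136−0.106)/(0.200−0.106) + 201 = 99·0.030/0.094 + 201 ≈ 232.60 → 233.
Site B: 0.198 ∈ [0.106, 0.200] ↔ index [201, 300].
201 + (0.198−0.106)·(300−201)/(0.200−0.106) = 201 + 0.092·99/0.094 ≈ 297.89, so AQI = 298.
AQIs: Site K=182, Site M=58, Site C=233, Site B=298. Site M (58) − Site C (233) = -175.

-175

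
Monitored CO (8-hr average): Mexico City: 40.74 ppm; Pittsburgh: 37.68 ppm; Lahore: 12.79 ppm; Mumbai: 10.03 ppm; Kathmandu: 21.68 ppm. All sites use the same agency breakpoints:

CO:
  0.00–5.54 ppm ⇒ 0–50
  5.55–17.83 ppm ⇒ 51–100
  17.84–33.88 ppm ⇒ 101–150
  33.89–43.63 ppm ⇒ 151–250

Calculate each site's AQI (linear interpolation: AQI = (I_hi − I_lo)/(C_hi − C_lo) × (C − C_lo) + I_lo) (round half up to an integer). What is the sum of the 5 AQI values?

673

Mexico City: 40.74 lies in 33.89–43.63, so I_lo=151, I_hi=250, C_lo=33.89, C_hi=43.63.
(250−151)/(43.63−33.89) × (40.74−33.89) + 151 = 99/9.74 × 6.85 + 151 ≈ 220.63 → 221.
Pittsburgh: 37.68 lies in 33.89–43.63, so I_lo=151, I_hi=250, C_lo=33.89, C_hi=43.63.
(250−151)/(43.63−33.89) × (37.68−33.89) + 151 = 99/9.74 × 3.79 + 151 ≈ 189.52 → 190.
Lahore 12.79: bracket 5.55–17.83 → index 51–100; slope 49/12.28, offset 7.24.
AQI = 51 + 49/12.28·7.24 ≈ 79.89 ⇒ 80.
Mumbai 10.03: bracket 5.55–17.83 → index 51–100; slope 49/12.28, offset 4.48.
AQI = 51 + 49/12.28·4.48 ≈ 68.88 ⇒ 69.
Kathmandu: 21.68 lies in 17.84–33.88, so I_lo=101, I_hi=150, C_lo=17.84, C_hi=33.88.
(150−101)/(33.88−17.84) × (21.68−17.84) + 101 = 49/16.04 × 3.84 + 101 ≈ 112.73 → 113.
AQIs: Mexico City=221, Pittsburgh=190, Lahore=80, Mumbai=69, Kathmandu=113. Sum = 221 + 190 + 80 + 69 + 113 = 673.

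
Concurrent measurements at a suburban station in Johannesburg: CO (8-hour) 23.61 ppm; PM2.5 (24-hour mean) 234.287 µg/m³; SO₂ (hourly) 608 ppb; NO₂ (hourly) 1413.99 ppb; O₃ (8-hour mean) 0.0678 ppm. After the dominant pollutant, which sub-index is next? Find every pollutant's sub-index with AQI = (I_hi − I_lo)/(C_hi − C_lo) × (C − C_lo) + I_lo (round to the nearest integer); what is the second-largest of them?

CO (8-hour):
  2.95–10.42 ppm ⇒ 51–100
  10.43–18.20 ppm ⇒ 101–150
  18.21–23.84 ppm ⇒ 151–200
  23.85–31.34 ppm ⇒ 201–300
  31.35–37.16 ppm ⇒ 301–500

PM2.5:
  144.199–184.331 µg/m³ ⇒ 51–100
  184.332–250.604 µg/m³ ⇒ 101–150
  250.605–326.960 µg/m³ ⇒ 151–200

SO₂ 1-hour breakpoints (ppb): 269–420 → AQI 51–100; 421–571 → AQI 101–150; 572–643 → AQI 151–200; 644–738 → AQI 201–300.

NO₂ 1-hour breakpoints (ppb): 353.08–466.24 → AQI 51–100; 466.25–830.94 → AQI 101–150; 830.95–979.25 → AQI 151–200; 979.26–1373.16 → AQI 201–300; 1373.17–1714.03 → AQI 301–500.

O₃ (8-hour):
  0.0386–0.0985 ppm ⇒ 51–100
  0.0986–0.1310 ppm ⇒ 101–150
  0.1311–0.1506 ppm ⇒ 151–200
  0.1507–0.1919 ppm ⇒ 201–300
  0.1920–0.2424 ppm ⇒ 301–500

198

CO: 23.61 lies in 18.21–23.84, so I_lo=151, I_hi=200, C_lo=18.21, C_hi=23.84.
(200−151)/(23.84−18.21) × (23.61−18.21) + 151 = 49/5.63 × 5.40 + 151 ≈ 198.00 → 198.
PM2.5: 234.287 lies in 184.332–250.604, so I_lo=101, I_hi=150, C_lo=184.332, C_hi=250.604.
(150−101)/(250.604−184.332) × (234.287−184.332) + 101 = 49/66.272 × 49.955 + 101 ≈ 137.94 → 138.
SO₂ 608: bracket 572–643 → index 151–200; slope 49/71, offset 36.
AQI = 151 + 49/71·36 ≈ 175.85 ⇒ 176.
NO₂: row 1373.17–1714.03 (AQI 301–500). (500−301)·(1413.99−1373.17)/(1714.03−1373.17) + 301 = 199·40.82/340.86 + 301 ≈ 324.83 → 325.
O₃ 0.0678: bracket 0.0386–0.0985 → index 51–100; slope 49/0.0599, offset 0.0292.
AQI = 51 + 49/0.0599·0.0292 ≈ 74.89 ⇒ 75.
Sub-indices: CO→198, PM2.5→138, SO₂→176, NO₂→325, O₃→75. Ranked high→low: 325, 198, 176, 138, 75. Second-highest sub-index = 198.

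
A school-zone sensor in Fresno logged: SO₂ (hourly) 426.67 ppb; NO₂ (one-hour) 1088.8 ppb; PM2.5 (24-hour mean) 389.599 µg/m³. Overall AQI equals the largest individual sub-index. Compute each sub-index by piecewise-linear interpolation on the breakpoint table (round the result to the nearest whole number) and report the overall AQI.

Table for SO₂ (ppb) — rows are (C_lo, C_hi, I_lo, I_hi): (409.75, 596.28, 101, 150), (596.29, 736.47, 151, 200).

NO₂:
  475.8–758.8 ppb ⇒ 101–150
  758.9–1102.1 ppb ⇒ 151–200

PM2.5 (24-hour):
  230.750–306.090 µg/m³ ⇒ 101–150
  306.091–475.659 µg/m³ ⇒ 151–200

198

SO₂: row 409.75–596.28 (AQI 101–150). (150−101)·(426.67−409.75)/(596.28−409.75) + 101 = 49·16.92/186.53 + 101 ≈ 105.44 → 105.
NO₂ 1088.8: bracket 758.9–1102.1 → index 151–200; slope 49/343.2, offset 329.9.
AQI = 151 + 49/343.2·329.9 ≈ 198.10 ⇒ 198.
PM2.5: 389.599 lies in 306.091–475.659, so I_lo=151, I_hi=200, C_lo=306.091, C_hi=475.659.
(200−151)/(475.659−306.091) × (389.599−306.091) + 151 = 49/169.568 × 83.508 + 151 ≈ 175.13 → 175.
Sub-indices: SO₂→105, NO₂→198, PM2.5→175. Overall AQI = max = 198; dominant pollutant is NO₂.
AQI 198: Unhealthy.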